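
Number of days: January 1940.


Month: January (month 1)
January has 31 days

31 days


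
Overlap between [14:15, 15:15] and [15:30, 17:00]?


Meeting A: 855-915 (in minutes from midnight)
Meeting B: 930-1020
Overlap start = max(855, 930) = 930
Overlap end = min(915, 1020) = 915
Overlap = max(0, 915 - 930) = 0 min

0 minutes


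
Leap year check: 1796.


Rules: divisible by 4 AND (not by 100 OR by 400)
1796 ÷ 4 = 449 exactly → divisible by 4
1796 ÷ 100 = 17 remainder 96 → not divisible by 100
Divisible by 4 but not by 100 → leap year

Yes


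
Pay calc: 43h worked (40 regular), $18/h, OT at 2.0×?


Regular: 40h × $18 = $720.00
Overtime: 43 - 40 = 3h
OT pay: 3h × $18 × 2.0 = $108.00
Total = $720.00 + $108.00 = $828.00

$828.00


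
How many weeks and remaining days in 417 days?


Weeks: 417 ÷ 7 = 59 remainder 4

59 weeks 4 days


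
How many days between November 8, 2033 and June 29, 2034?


233 days

From November 8, 2033 to June 29, 2034
Rest of November 2033: 30 - 8 = 22
Full months: December 31, January 31, February 2034 28, March 31, April 30, May 31
Days into June 2034: 29
Total = 22 + 31 + 31 + 28 + 31 + 30 + 31 + 29 = 233 days


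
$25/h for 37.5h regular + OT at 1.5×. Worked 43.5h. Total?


$1162.50

Regular: 37.5h × $25 = $937.50
Overtime: 43.5 - 37.5 = 6.0h
OT pay: 6.0h × $25 × 1.5 = $225.00
Total = $937.50 + $225.00 = $1162.50


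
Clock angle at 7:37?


6.5°

Hour hand = 7×30 + 37×0.5 = 228.5°
Minute hand = 37×6 = 222°
Difference = |228.5 - 222| = 6.5°


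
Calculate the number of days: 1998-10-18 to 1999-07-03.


258 days

From October 18, 1998 to July 3, 1999
Rest of October 1998: 31 - 18 = 13
Full months: November 30, December 31, January 31, February 1999 28, March 31, April 30, May 31, June 30
Days into July 1999: 3
Total = 13 + 30 + 31 + 31 + 28 + 31 + 30 + 31 + 30 + 3 = 258 days


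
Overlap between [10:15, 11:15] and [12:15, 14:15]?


Meeting A: 615-675 (in minutes from midnight)
Meeting B: 735-855
Overlap start = max(615, 735) = 735
Overlap end = min(675, 855) = 675
Overlap = max(0, 675 - 735) = 0 min

0 minutes


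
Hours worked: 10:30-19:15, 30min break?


Total time = (19×60+15) - (10×60+30)
= 1155 - 630 = 525 min
Minus break: 525 - 30 = 495 min
= 8h 15m

8h 15m (495 minutes)


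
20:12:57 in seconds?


Hours: 20 × 3600 = 72000
Minutes: 12 × 60 = 720
Seconds: 57
Total = 72000 + 720 + 57 = 72777

72777 seconds


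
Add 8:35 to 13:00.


21:35

Start: 780 minutes from midnight
Add: 515 minutes
Total: 1295 minutes
Hours: 1295 ÷ 60 = 21 remainder 35


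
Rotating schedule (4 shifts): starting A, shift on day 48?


Shifts: A, B, C, D
Start: A (index 0)
Day 48: (0 + 48 - 1) mod 4
= 47 mod 4
= 3
Index 3 → shift D

Shift D


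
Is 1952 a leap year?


Rules: divisible by 4 AND (not by 100 OR by 400)
1952 ÷ 4 = 488 exactly → divisible by 4
1952 ÷ 100 = 19 remainder 52 → not divisible by 100
Divisible by 4 but not by 100 → leap year

Yes


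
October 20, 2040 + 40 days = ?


November 29, 2040

Start: October 20, 2040
Add 40 days
October 20 → November 1: 31 - 20 + 1 = 12 days (40 - 12 = 28 left)
November 1 + 28 = November 29, 2040


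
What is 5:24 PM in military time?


17:24

Input: 5:24 PM
PM: 5 + 12 = 17


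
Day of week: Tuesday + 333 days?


Saturday

Start: Tuesday (index 1)
(1 + 333) mod 7
= 334 mod 7
= 5
Index 5 → Saturday


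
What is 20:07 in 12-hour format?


Hour: 20
20 - 12 = 8 → PM

8:07 PM


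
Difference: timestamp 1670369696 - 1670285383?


84313 seconds (23.4 hours / 0.98 days)

Difference = 1670369696 - 1670285383 = 84313 seconds
In hours: 84313 / 3600 ≈ 23.4
In days: 84313 / 86400 ≈ 0.98


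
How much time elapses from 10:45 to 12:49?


End time in minutes: 12×60 + 49 = 769
Start time in minutes: 10×60 + 45 = 645
Difference = 769 - 645 = 124 minutes
= 2 hours 4 minutes

2h 4m


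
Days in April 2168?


30 days

Month: April (month 4)
April has 30 days


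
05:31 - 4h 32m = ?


00:59

Start: 331 minutes from midnight
Subtract: 272 minutes
Remaining: 331 - 272 = 59
Hours: 0, Minutes: 59


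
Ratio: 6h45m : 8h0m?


27:32 (0.84)

Duration 1: 405 minutes
Duration 2: 480 minutes
Ratio = 405:480
GCD = 15
Simplified = 27:32
As a decimal: 27/32 ≈ 0.84


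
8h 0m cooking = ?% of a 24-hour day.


Time: 480 minutes
Day: 1440 minutes
Percentage = (480/1440) × 100 ≈ 33.3%

33.3%


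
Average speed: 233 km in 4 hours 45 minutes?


Distance: 233 km
Time: 4h 45m = 285 min = 285/60 = 19/4 hours
Speed = 233 ÷ (19/4) = 233 × 4 / 19 = 932/19 ≈ 49.1 km/h

49.1 km/h


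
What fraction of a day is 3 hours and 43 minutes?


0.1549 (15.49%)

Total minutes: 3×60 + 43 = 223
Day = 24×60 = 1440 minutes
Fraction = 223/1440 ≈ 0.1549
As a percentage: 223/1440 × 100 ≈ 15.49%


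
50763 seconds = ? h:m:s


14h 6m 3s

Hours: 50763 ÷ 3600 = 14 remainder 363
Minutes: 363 ÷ 60 = 6 remainder 3
Seconds: 3


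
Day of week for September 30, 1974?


Zeller's congruence:
q=30, m=9, k=74, j=19
h = (30 + ⌊13×10/5⌋ + 74 + ⌊74/4⌋ + ⌊19/4⌋ - 2×19) mod 7
= (30 + 26 + 74 + 18 + 4 - 38) mod 7
= 114 mod 7 = 2
h=2 → Monday

Monday


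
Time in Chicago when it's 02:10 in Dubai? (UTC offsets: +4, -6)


Time difference = UTC-6 - UTC+4 = -10 hours
New hour = (2 -10) mod 24
= -8 mod 24 = 16
Minutes unchanged → 16:10; -8 < 0 → previous day

16:10 (previous day)


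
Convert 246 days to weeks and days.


35 weeks 1 days

Weeks: 246 ÷ 7 = 35 remainder 1


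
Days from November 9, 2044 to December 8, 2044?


From November 9, 2044 to December 8, 2044
Rest of November 2044: 30 - 9 = 21
Days into December 2044: 8
Total = 21 + 8 = 29 days

29 days


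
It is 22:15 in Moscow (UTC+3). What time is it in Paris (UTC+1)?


20:15

Time difference = UTC+1 - UTC+3 = -2 hours
New hour = (22 -2) mod 24
= 20 mod 24 = 20
Minutes unchanged → 20:15


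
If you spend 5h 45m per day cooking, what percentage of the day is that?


Time: 345 minutes
Day: 1440 minutes
Percentage = (345/1440) × 100 ≈ 24.0%

24.0%


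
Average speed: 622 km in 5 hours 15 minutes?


118.5 km/h

Distance: 622 km
Time: 5h 15m = 315 min = 315/60 = 21/4 hours
Speed = 622 ÷ (21/4) = 622 × 4 / 21 = 2488/21 ≈ 118.5 km/h


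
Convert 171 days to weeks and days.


24 weeks 3 days

Weeks: 171 ÷ 7 = 24 remainder 3


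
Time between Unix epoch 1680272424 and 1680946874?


674450 seconds (187.3 hours / 7.81 days)

Difference = 1680946874 - 1680272424 = 674450 seconds
In hours: 674450 / 3600 ≈ 187.3
In days: 674450 / 86400 ≈ 7.81


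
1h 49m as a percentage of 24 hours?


Total minutes: 1×60 + 49 = 109
Day = 24×60 = 1440 minutes
Fraction = 109/1440 ≈ 0.0757
As a percentage: 109/1440 × 100 ≈ 7.57%

0.0757 (7.57%)


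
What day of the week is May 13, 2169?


Zeller's congruence:
q=13, m=5, k=69, j=21
h = (13 + ⌊13×6/5⌋ + 69 + ⌊69/4⌋ + ⌊21/4⌋ - 2×21) mod 7
= (13 + 15 + 69 + 17 + 5 - 42) mod 7
= 77 mod 7 = 0
h=0 → Saturday

Saturday


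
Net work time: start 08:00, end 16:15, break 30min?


Total time = (16×60+15) - (8×60+0)
= 975 - 480 = 495 min
Minus break: 495 - 30 = 465 min
= 7h 45m

7h 45m (465 minutes)


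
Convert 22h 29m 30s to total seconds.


Hours: 22 × 3600 = 79200
Minutes: 29 × 60 = 1740
Seconds: 30
Total = 79200 + 1740 + 30 = 80970

80970 seconds


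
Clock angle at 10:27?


151.5°

Hour hand = 10×30 + 27×0.5 = 313.5°
Minute hand = 27×6 = 162°
Difference = |313.5 - 162| = 151.5°


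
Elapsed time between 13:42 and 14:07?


0h 25m

End time in minutes: 14×60 + 7 = 847
Start time in minutes: 13×60 + 42 = 822
Difference = 847 - 822 = 25 minutes
= 0 hours 25 minutes


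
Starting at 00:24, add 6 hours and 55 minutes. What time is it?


07:19

Start: 24 minutes from midnight
Add: 415 minutes
Total: 439 minutes
Hours: 439 ÷ 60 = 7 remainder 19


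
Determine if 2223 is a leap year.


No

Rules: divisible by 4 AND (not by 100 OR by 400)
2223 ÷ 4 = 555 remainder 3 → not divisible by 4
Not divisible by 4 → not a leap year


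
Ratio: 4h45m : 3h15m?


Duration 1: 285 minutes
Duration 2: 195 minutes
Ratio = 285:195
GCD = 15
Simplified = 19:13
As a decimal: 19/13 ≈ 1.46

19:13 (1.46)


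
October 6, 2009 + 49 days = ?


Start: October 6, 2009
Add 49 days
October 6 → November 1: 31 - 6 + 1 = 26 days (49 - 26 = 23 left)
November 1 + 23 = November 24, 2009

November 24, 2009


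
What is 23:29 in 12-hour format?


Hour: 23
23 - 12 = 11 → PM

11:29 PM


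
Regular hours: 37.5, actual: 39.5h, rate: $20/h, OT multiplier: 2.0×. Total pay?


Regular: 37.5h × $20 = $750.00
Overtime: 39.5 - 37.5 = 2.0h
OT pay: 2.0h × $20 × 2.0 = $80.00
Total = $750.00 + $80.00 = $830.00

$830.00


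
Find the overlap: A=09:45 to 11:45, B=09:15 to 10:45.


Meeting A: 585-705 (in minutes from midnight)
Meeting B: 555-645
Overlap start = max(585, 555) = 585
Overlap end = min(705, 645) = 645
Overlap = max(0, 645 - 585) = 60 min

60 minutes


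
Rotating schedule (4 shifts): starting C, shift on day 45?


Shift C

Shifts: A, B, C, D
Start: C (index 2)
Day 45: (2 + 45 - 1) mod 4
= 46 mod 4
= 2
Index 2 → shift C


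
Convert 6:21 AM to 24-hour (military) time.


Input: 6:21 AM
AM hour stays: 6

06:21


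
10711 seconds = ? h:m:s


Hours: 10711 ÷ 3600 = 2 remainder 3511
Minutes: 3511 ÷ 60 = 58 remainder 31
Seconds: 31

2h 58m 31s


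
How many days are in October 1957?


31 days

Month: October (month 10)
October has 31 days


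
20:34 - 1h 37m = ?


Start: 1234 minutes from midnight
Subtract: 97 minutes
Remaining: 1234 - 97 = 1137
Hours: 18, Minutes: 57

18:57


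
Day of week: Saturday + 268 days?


Start: Saturday (index 5)
(5 + 268) mod 7
= 273 mod 7
= 0
Index 0 → Monday

Monday


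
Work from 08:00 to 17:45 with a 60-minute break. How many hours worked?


8h 45m (525 minutes)

Total time = (17×60+45) - (8×60+0)
= 1065 - 480 = 585 min
Minus break: 585 - 60 = 525 min
= 8h 45m


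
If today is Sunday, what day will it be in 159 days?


Start: Sunday (index 6)
(6 + 159) mod 7
= 165 mod 7
= 4
Index 4 → Friday

Friday


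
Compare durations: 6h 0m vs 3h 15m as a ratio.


Duration 1: 360 minutes
Duration 2: 195 minutes
Ratio = 360:195
GCD = 15
Simplified = 24:13
As a decimal: 24/13 ≈ 1.85

24:13 (1.85)


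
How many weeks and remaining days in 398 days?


Weeks: 398 ÷ 7 = 56 remainder 6

56 weeks 6 days


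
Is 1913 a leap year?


No

Rules: divisible by 4 AND (not by 100 OR by 400)
1913 ÷ 4 = 478 remainder 1 → not divisible by 4
Not divisible by 4 → not a leap year


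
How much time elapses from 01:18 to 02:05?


0h 47m

End time in minutes: 2×60 + 5 = 125
Start time in minutes: 1×60 + 18 = 78
Difference = 125 - 78 = 47 minutes
= 0 hours 47 minutes


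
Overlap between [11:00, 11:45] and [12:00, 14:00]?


Meeting A: 660-705 (in minutes from midnight)
Meeting B: 720-840
Overlap start = max(660, 720) = 720
Overlap end = min(705, 840) = 705
Overlap = max(0, 705 - 720) = 0 min

0 minutes


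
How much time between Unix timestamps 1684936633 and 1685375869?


439236 seconds (122.0 hours / 5.08 days)

Difference = 1685375869 - 1684936633 = 439236 seconds
In hours: 439236 / 3600 ≈ 122.0
In days: 439236 / 86400 ≈ 5.08


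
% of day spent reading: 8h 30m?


35.4%

Time: 510 minutes
Day: 1440 minutes
Percentage = (510/1440) × 100 ≈ 35.4%


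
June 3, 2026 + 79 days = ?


August 21, 2026

Start: June 3, 2026
Add 79 days
June 3 → July 1: 30 - 3 + 1 = 28 days (79 - 28 = 51 left)
July 1 → August 1: 31 - 1 + 1 = 31 days (51 - 31 = 20 left)
August 1 + 20 = August 21, 2026


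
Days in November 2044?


Month: November (month 11)
November has 30 days

30 days


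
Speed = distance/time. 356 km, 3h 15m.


109.5 km/h

Distance: 356 km
Time: 3h 15m = 195 min = 195/60 = 13/4 hours
Speed = 356 ÷ (13/4) = 356 × 4 / 13 = 1424/13 ≈ 109.5 km/h


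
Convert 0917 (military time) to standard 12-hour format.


Hour: 9
9 < 12 → AM

9:17 AM


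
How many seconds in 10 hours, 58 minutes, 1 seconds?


Hours: 10 × 3600 = 36000
Minutes: 58 × 60 = 3480
Seconds: 1
Total = 36000 + 3480 + 1 = 39481

39481 seconds


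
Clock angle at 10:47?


41.5°

Hour hand = 10×30 + 47×0.5 = 323.5°
Minute hand = 47×6 = 282°
Difference = |323.5 - 282| = 41.5°


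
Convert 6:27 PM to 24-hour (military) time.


18:27

Input: 6:27 PM
PM: 6 + 12 = 18


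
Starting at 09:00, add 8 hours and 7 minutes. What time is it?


17:07

Start: 540 minutes from midnight
Add: 487 minutes
Total: 1027 minutes
Hours: 1027 ÷ 60 = 17 remainder 7


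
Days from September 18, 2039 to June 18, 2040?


274 days

From September 18, 2039 to June 18, 2040
Rest of September 2039: 30 - 18 = 12
Full months: October 31, November 30, December 31, January 31, February 2040 29, March 31, April 30, May 31
Days into June 2040: 18
Total = 12 + 31 + 30 + 31 + 31 + 29 + 31 + 30 + 31 + 18 = 274 days


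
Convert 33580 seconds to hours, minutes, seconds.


9h 19m 40s

Hours: 33580 ÷ 3600 = 9 remainder 1180
Minutes: 1180 ÷ 60 = 19 remainder 40
Seconds: 40


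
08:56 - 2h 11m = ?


06:45

Start: 536 minutes from midnight
Subtract: 131 minutes
Remaining: 536 - 131 = 405
Hours: 6, Minutes: 45


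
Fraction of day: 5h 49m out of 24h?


0.2424 (24.24%)

Total minutes: 5×60 + 49 = 349
Day = 24×60 = 1440 minutes
Fraction = 349/1440 ≈ 0.2424
As a percentage: 349/1440 × 100 ≈ 24.24%


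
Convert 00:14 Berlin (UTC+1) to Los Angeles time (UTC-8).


Time difference = UTC-8 - UTC+1 = -9 hours
New hour = (0 -9) mod 24
= -9 mod 24 = 15
Minutes unchanged → 15:14; -9 < 0 → previous day

15:14 (previous day)


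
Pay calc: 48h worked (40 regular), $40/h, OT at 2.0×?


Regular: 40h × $40 = $1600.00
Overtime: 48 - 40 = 8h
OT pay: 8h × $40 × 2.0 = $640.00
Total = $1600.00 + $640.00 = $2240.00

$2240.00


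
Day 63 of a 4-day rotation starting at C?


Shifts: A, B, C, D
Start: C (index 2)
Day 63: (2 + 63 - 1) mod 4
= 64 mod 4
= 0
Index 0 → shift A

Shift A


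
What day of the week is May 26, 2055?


Wednesday

Zeller's congruence:
q=26, m=5, k=55, j=20
h = (26 + ⌊13×6/5⌋ + 55 + ⌊55/4⌋ + ⌊20/4⌋ - 2×20) mod 7
= (26 + 15 + 55 + 13 + 5 - 40) mod 7
= 74 mod 7 = 4
h=4 → Wednesday


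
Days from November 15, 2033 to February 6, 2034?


83 days

From November 15, 2033 to February 6, 2034
Rest of November 2033: 30 - 15 = 15
Full months: December 31, January 31
Days into February 2034: 6
Total = 15 + 31 + 31 + 6 = 83 days


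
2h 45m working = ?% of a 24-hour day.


Time: 165 minutes
Day: 1440 minutes
Percentage = (165/1440) × 100 ≈ 11.5%

11.5%


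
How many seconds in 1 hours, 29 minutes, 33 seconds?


5373 seconds

Hours: 1 × 3600 = 3600
Minutes: 29 × 60 = 1740
Seconds: 33
Total = 3600 + 1740 + 33 = 5373


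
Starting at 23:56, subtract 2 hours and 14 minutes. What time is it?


21:42

Start: 1436 minutes from midnight
Subtract: 134 minutes
Remaining: 1436 - 134 = 1302
Hours: 21, Minutes: 42


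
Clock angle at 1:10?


25.0°

Hour hand = 1×30 + 10×0.5 = 35.0°
Minute hand = 10×6 = 60°
Difference = |35.0 - 60| = 25.0°


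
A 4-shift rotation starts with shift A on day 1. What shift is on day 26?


Shift B

Shifts: A, B, C, D
Start: A (index 0)
Day 26: (0 + 26 - 1) mod 4
= 25 mod 4
= 1
Index 1 → shift B


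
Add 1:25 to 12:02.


13:27

Start: 722 minutes from midnight
Add: 85 minutes
Total: 807 minutes
Hours: 807 ÷ 60 = 13 remainder 27


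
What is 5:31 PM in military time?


17:31

Input: 5:31 PM
PM: 5 + 12 = 17


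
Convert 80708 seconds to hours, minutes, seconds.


Hours: 80708 ÷ 3600 = 22 remainder 1508
Minutes: 1508 ÷ 60 = 25 remainder 8
Seconds: 8

22h 25m 8s


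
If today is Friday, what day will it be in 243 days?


Wednesday

Start: Friday (index 4)
(4 + 243) mod 7
= 247 mod 7
= 2
Index 2 → Wednesday


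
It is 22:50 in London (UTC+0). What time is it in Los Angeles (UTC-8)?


Time difference = UTC-8 - UTC+0 = -8 hours
New hour = (22 -8) mod 24
= 14 mod 24 = 14
Minutes unchanged → 14:50

14:50


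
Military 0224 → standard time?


Hour: 2
2 < 12 → AM

2:24 AM


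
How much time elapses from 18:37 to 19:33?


End time in minutes: 19×60 + 33 = 1173
Start time in minutes: 18×60 + 37 = 1117
Difference = 1173 - 1117 = 56 minutes
= 0 hours 56 minutes

0h 56m


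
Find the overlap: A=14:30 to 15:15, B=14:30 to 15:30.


45 minutes

Meeting A: 870-915 (in minutes from midnight)
Meeting B: 870-930
Overlap start = max(870, 870) = 870
Overlap end = min(915, 930) = 915
Overlap = max(0, 915 - 870) = 45 min


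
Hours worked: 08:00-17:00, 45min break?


Total time = (17×60+0) - (8×60+0)
= 1020 - 480 = 540 min
Minus break: 540 - 45 = 495 min
= 8h 15m

8h 15m (495 minutes)


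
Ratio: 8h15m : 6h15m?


33:25 (1.32)

Duration 1: 495 minutes
Duration 2: 375 minutes
Ratio = 495:375
GCD = 15
Simplified = 33:25
As a decimal: 33/25 = 1.32


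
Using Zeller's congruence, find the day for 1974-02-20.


Wednesday

Zeller's congruence:
q=20, m=14, k=73, j=19
h = (20 + ⌊13×15/5⌋ + 73 + ⌊73/4⌋ + ⌊19/4⌋ - 2×19) mod 7
= (20 + 39 + 73 + 18 + 4 - 38) mod 7
= 116 mod 7 = 4
h=4 → Wednesday


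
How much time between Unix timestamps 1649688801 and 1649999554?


Difference = 1649999554 - 1649688801 = 310753 seconds
In hours: 310753 / 3600 ≈ 86.3
In days: 310753 / 86400 ≈ 3.60

310753 seconds (86.3 hours / 3.60 days)


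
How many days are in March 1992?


Month: March (month 3)
March has 31 days

31 days


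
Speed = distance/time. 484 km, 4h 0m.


121.0 km/h

Distance: 484 km
Time: 4 hours
Speed = 484 / 4 = 121.0 km/h


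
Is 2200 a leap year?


Rules: divisible by 4 AND (not by 100 OR by 400)
2200 ÷ 4 = 550 exactly → divisible by 4
2200 ÷ 100 = 22 exactly → divisible by 100
2200 ÷ 400 = 5 remainder 200 → not divisible by 400
Divisible by 100 but not by 400 → not a leap year

No


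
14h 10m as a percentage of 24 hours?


0.5903 (59.03%)

Total minutes: 14×60 + 10 = 850
Day = 24×60 = 1440 minutes
Fraction = 850/1440 ≈ 0.5903
As a percentage: 850/1440 × 100 ≈ 59.03%


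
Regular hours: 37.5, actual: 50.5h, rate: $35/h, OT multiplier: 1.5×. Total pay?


Regular: 37.5h × $35 = $1312.50
Overtime: 50.5 - 37.5 = 13.0h
OT pay: 13.0h × $35 × 1.5 = $682.50
Total = $1312.50 + $682.50 = $1995.00

$1995.00


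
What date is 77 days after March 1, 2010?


May 17, 2010

Start: March 1, 2010
Add 77 days
March 1 → April 1: 31 - 1 + 1 = 31 days (77 - 31 = 46 left)
April 1 → May 1: 30 - 1 + 1 = 30 days (46 - 30 = 16 left)
May 1 + 16 = May 17, 2010


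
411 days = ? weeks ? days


58 weeks 5 days

Weeks: 411 ÷ 7 = 58 remainder 5


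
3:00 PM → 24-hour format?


15:00

Input: 3:00 PM
PM: 3 + 12 = 15


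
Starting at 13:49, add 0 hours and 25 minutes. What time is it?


14:14

Start: 829 minutes from midnight
Add: 25 minutes
Total: 854 minutes
Hours: 854 ÷ 60 = 14 remainder 14


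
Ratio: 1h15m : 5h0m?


1:4 (0.25)

Duration 1: 75 minutes
Duration 2: 300 minutes
Ratio = 75:300
GCD = 75
Simplified = 1:4
As a decimal: 1/4 = 0.25


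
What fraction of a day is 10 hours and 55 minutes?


0.4549 (45.49%)

Total minutes: 10×60 + 55 = 655
Day = 24×60 = 1440 minutes
Fraction = 655/1440 ≈ 0.4549
As a percentage: 655/1440 × 100 ≈ 45.49%


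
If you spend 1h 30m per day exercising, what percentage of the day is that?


6.3%

Time: 90 minutes
Day: 1440 minutes
Percentage = (90/1440) × 100 ≈ 6.3%


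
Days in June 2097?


Month: June (month 6)
June has 30 days

30 days


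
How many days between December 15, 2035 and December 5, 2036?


From December 15, 2035 to December 5, 2036
Rest of December 2035: 31 - 15 = 16
Full months: January 31, February 2036 29, March 31, April 30, May 31, June 30, July 31, August 31, September 30, October 31, November 30
Days into December 2036: 5
Total = 16 + 31 + 29 + 31 + 30 + 31 + 30 + 31 + 31 + 30 + 31 + 30 + 5 = 356 days

356 days


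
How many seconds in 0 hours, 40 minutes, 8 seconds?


2408 seconds

Hours: 0 × 3600 = 0
Minutes: 40 × 60 = 2400
Seconds: 8
Total = 0 + 2400 + 8 = 2408


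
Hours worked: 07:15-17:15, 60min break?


Total time = (17×60+15) - (7×60+15)
= 1035 - 435 = 600 min
Minus break: 600 - 60 = 540 min
= 9h 0m

9h 0m (540 minutes)


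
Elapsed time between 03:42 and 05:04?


End time in minutes: 5×60 + 4 = 304
Start time in minutes: 3×60 + 42 = 222
Difference = 304 - 222 = 82 minutes
= 1 hours 22 minutes

1h 22m


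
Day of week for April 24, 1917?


Tuesday

Zeller's congruence:
q=24, m=4, k=17, j=19
h = (24 + ⌊13×5/5⌋ + 17 + ⌊17/4⌋ + ⌊19/4⌋ - 2×19) mod 7
= (24 + 13 + 17 + 4 + 4 - 38) mod 7
= 24 mod 7 = 3
h=3 → Tuesday


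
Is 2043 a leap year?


No

Rules: divisible by 4 AND (not by 100 OR by 400)
2043 ÷ 4 = 510 remainder 3 → not divisible by 4
Not divisible by 4 → not a leap year


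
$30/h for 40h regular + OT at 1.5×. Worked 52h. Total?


$1740.00

Regular: 40h × $30 = $1200.00
Overtime: 52 - 40 = 12h
OT pay: 12h × $30 × 1.5 = $540.00
Total = $1200.00 + $540.00 = $1740.00


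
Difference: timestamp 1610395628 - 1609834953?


Difference = 1610395628 - 1609834953 = 560675 seconds
In hours: 560675 / 3600 ≈ 155.7
In days: 560675 / 86400 ≈ 6.49

560675 seconds (155.7 hours / 6.49 days)


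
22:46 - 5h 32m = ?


17:14

Start: 1366 minutes from midnight
Subtract: 332 minutes
Remaining: 1366 - 332 = 1034
Hours: 17, Minutes: 14


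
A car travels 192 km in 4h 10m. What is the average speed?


46.1 km/h

Distance: 192 km
Time: 4h 10m = 250 min = 250/60 = 25/6 hours
Speed = 192 ÷ (25/6) = 192 × 6 / 25 = 1152/25 ≈ 46.1 km/h


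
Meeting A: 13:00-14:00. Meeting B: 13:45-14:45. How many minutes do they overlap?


Meeting A: 780-840 (in minutes from midnight)
Meeting B: 825-885
Overlap start = max(780, 825) = 825
Overlap end = min(840, 885) = 840
Overlap = max(0, 840 - 825) = 15 min

15 minutes


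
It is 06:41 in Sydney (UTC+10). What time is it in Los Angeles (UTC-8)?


12:41 (previous day)

Time difference = UTC-8 - UTC+10 = -18 hours
New hour = (6 -18) mod 24
= -12 mod 24 = 12
Minutes unchanged → 12:41; -12 < 0 → previous day


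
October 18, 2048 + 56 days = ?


Start: October 18, 2048
Add 56 days
October 18 → November 1: 31 - 18 + 1 = 14 days (56 - 14 = 42 left)
November 1 → December 1: 30 - 1 + 1 = 30 days (42 - 30 = 12 left)
December 1 + 12 = December 13, 2048

December 13, 2048


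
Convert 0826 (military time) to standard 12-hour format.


8:26 AM

Hour: 8
8 < 12 → AM


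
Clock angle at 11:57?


16.5°

Hour hand = 11×30 + 57×0.5 = 358.5°
Minute hand = 57×6 = 342°
Difference = |358.5 - 342| = 16.5°


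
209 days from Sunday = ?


Saturday

Start: Sunday (index 6)
(6 + 209) mod 7
= 215 mod 7
= 5
Index 5 → Saturday


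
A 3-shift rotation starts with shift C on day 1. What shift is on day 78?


Shifts: A, B, C
Start: C (index 2)
Day 78: (2 + 78 - 1) mod 3
= 79 mod 3
= 1
Index 1 → shift B

Shift B


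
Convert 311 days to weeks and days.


Weeks: 311 ÷ 7 = 44 remainder 3

44 weeks 3 days


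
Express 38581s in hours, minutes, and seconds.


Hours: 38581 ÷ 3600 = 10 remainder 2581
Minutes: 2581 ÷ 60 = 43 remainder 1
Seconds: 1

10h 43m 1s


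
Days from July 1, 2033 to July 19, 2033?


From July 1, 2033 to July 19, 2033
Same month: 19 - 1 = 18 days

18 days


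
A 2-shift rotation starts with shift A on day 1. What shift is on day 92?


Shift B

Shifts: A, B
Start: A (index 0)
Day 92: (0 + 92 - 1) mod 2
= 91 mod 2
= 1
Index 1 → shift B


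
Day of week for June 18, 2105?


Thursday

Zeller's congruence:
q=18, m=6, k=5, j=21
h = (18 + ⌊13×7/5⌋ + 5 + ⌊5/4⌋ + ⌊21/4⌋ - 2×21) mod 7
= (18 + 18 + 5 + 1 + 5 - 42) mod 7
= 5 mod 7 = 5
h=5 → Thursday


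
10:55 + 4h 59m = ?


15:54

Start: 655 minutes from midnight
Add: 299 minutes
Total: 954 minutes
Hours: 954 ÷ 60 = 15 remainder 54


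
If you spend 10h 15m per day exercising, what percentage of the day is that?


42.7%

Time: 615 minutes
Day: 1440 minutes
Percentage = (615/1440) × 100 ≈ 42.7%


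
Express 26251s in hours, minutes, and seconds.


Hours: 26251 ÷ 3600 = 7 remainder 1051
Minutes: 1051 ÷ 60 = 17 remainder 31
Seconds: 31

7h 17m 31s


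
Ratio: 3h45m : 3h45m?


Duration 1: 225 minutes
Duration 2: 225 minutes
Ratio = 225:225
GCD = 225
Simplified = 1:1
As a decimal: 1/1 = 1.00

1:1 (1.00)


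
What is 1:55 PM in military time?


Input: 1:55 PM
PM: 1 + 12 = 13

13:55


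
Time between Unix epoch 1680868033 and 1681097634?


Difference = 1681097634 - 1680868033 = 229601 seconds
In hours: 229601 / 3600 ≈ 63.8
In days: 229601 / 86400 ≈ 2.66

229601 seconds (63.8 hours / 2.66 days)


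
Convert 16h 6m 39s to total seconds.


Hours: 16 × 3600 = 57600
Minutes: 6 × 60 = 360
Seconds: 39
Total = 57600 + 360 + 39 = 57999

57999 seconds


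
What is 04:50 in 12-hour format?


4:50 AM

Hour: 4
4 < 12 → AM


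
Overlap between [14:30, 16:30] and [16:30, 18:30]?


0 minutes

Meeting A: 870-990 (in minutes from midnight)
Meeting B: 990-1110
Overlap start = max(870, 990) = 990
Overlap end = min(990, 1110) = 990
Overlap = max(0, 990 - 990) = 0 min


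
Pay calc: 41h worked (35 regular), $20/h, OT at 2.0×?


$940.00

Regular: 35h × $20 = $700.00
Overtime: 41 - 35 = 6h
OT pay: 6h × $20 × 2.0 = $240.00
Total = $700.00 + $240.00 = $940.00


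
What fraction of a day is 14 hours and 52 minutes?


0.6194 (61.94%)

Total minutes: 14×60 + 52 = 892
Day = 24×60 = 1440 minutes
Fraction = 892/1440 ≈ 0.6194
As a percentage: 892/1440 × 100 ≈ 61.94%


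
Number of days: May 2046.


Month: May (month 5)
May has 31 days

31 days


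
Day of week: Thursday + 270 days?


Monday

Start: Thursday (index 3)
(3 + 270) mod 7
= 273 mod 7
= 0
Index 0 → Monday


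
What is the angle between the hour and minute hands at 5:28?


Hour hand = 5×30 + 28×0.5 = 164.0°
Minute hand = 28×6 = 168°
Difference = |164.0 - 168| = 4.0°

4.0°


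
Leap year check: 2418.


No

Rules: divisible by 4 AND (not by 100 OR by 400)
2418 ÷ 4 = 604 remainder 2 → not divisible by 4
Not divisible by 4 → not a leap year


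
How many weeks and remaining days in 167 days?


23 weeks 6 days

Weeks: 167 ÷ 7 = 23 remainder 6


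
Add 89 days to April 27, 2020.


Start: April 27, 2020
Add 89 days
April 27 → May 1: 30 - 27 + 1 = 4 days (89 - 4 = 85 left)
May 1 → June 1: 31 - 1 + 1 = 31 days (85 - 31 = 54 left)
June 1 → July 1: 30 - 1 + 1 = 30 days (54 - 30 = 24 left)
July 1 + 24 = July 25, 2020

July 25, 2020


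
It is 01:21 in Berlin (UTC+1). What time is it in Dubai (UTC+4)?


04:21

Time difference = UTC+4 - UTC+1 = +3 hours
New hour = (1 + 3) mod 24
= 4 mod 24 = 4
Minutes unchanged → 04:21


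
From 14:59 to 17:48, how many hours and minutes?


End time in minutes: 17×60 + 48 = 1068
Start time in minutes: 14×60 + 59 = 899
Difference = 1068 - 899 = 169 minutes
= 2 hours 49 minutes

2h 49m


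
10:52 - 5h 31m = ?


05:21

Start: 652 minutes from midnight
Subtract: 331 minutes
Remaining: 652 - 331 = 321
Hours: 5, Minutes: 21


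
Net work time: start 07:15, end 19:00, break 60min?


10h 45m (645 minutes)

Total time = (19×60+0) - (7×60+15)
= 1140 - 435 = 705 min
Minus break: 705 - 60 = 645 min
= 10h 45m


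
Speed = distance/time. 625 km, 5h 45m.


108.7 km/h

Distance: 625 km
Time: 5h 45m = 345 min = 345/60 = 23/4 hours
Speed = 625 ÷ (23/4) = 625 × 4 / 23 = 2500/23 ≈ 108.7 km/h


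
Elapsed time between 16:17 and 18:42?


2h 25m

End time in minutes: 18×60 + 42 = 1122
Start time in minutes: 16×60 + 17 = 977
Difference = 1122 - 977 = 145 minutes
= 2 hours 25 minutes


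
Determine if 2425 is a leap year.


No

Rules: divisible by 4 AND (not by 100 OR by 400)
2425 ÷ 4 = 606 remainder 1 → not divisible by 4
Not divisible by 4 → not a leap year


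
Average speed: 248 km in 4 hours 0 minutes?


62.0 km/h

Distance: 248 km
Time: 4 hours
Speed = 248 / 4 = 62.0 km/h


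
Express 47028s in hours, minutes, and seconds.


Hours: 47028 ÷ 3600 = 13 remainder 228
Minutes: 228 ÷ 60 = 3 remainder 48
Seconds: 48

13h 3m 48s


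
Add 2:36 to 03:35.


06:11

Start: 215 minutes from midnight
Add: 156 minutes
Total: 371 minutes
Hours: 371 ÷ 60 = 6 remainder 11


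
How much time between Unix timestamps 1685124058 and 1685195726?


Difference = 1685195726 - 1685124058 = 71668 seconds
In hours: 71668 / 3600 ≈ 19.9
In days: 71668 / 86400 ≈ 0.83

71668 seconds (19.9 hours / 0.83 days)


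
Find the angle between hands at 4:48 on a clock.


144.0°

Hour hand = 4×30 + 48×0.5 = 144.0°
Minute hand = 48×6 = 288°
Difference = |144.0 - 288| = 144.0°


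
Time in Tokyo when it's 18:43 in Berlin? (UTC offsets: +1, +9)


02:43 (next day)

Time difference = UTC+9 - UTC+1 = +8 hours
New hour = (18 + 8) mod 24
= 26 mod 24 = 2
Minutes unchanged → 02:43; 26 ≥ 24 → next day


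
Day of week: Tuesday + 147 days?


Tuesday

Start: Tuesday (index 1)
(1 + 147) mod 7
= 148 mod 7
= 1
Index 1 → Tuesday


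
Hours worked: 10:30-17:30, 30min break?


Total time = (17×60+30) - (10×60+30)
= 1050 - 630 = 420 min
Minus break: 420 - 30 = 390 min
= 6h 30m

6h 30m (390 minutes)


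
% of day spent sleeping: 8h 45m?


Time: 525 minutes
Day: 1440 minutes
Percentage = (525/1440) × 100 ≈ 36.5%

36.5%


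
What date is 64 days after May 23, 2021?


July 26, 2021

Start: May 23, 2021
Add 64 days
May 23 → June 1: 31 - 23 + 1 = 9 days (64 - 9 = 55 left)
June 1 → July 1: 30 - 1 + 1 = 30 days (55 - 30 = 25 left)
July 1 + 25 = July 26, 2021


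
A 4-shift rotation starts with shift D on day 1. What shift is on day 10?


Shifts: A, B, C, D
Start: D (index 3)
Day 10: (3 + 10 - 1) mod 4
= 12 mod 4
= 0
Index 0 → shift A

Shift A


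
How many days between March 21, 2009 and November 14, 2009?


238 days

From March 21, 2009 to November 14, 2009
Rest of March 2009: 31 - 21 = 10
Full months: April 30, May 31, June 30, July 31, August 31, September 30, October 31
Days into November 2009: 14
Total = 10 + 30 + 31 + 30 + 31 + 31 + 30 + 31 + 14 = 238 days


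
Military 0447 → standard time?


Hour: 4
4 < 12 → AM

4:47 AM


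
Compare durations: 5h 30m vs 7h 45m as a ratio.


Duration 1: 330 minutes
Duration 2: 465 minutes
Ratio = 330:465
GCD = 15
Simplified = 22:31
As a decimal: 22/31 ≈ 0.71

22:31 (0.71)


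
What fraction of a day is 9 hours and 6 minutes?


0.3792 (37.92%)

Total minutes: 9×60 + 6 = 546
Day = 24×60 = 1440 minutes
Fraction = 546/1440 ≈ 0.3792
As a percentage: 546/1440 × 100 ≈ 37.92%


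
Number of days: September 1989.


Month: September (month 9)
September has 30 days

30 days


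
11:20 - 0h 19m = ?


Start: 680 minutes from midnight
Subtract: 19 minutes
Remaining: 680 - 19 = 661
Hours: 11, Minutes: 1

11:01


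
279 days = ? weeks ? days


39 weeks 6 days

Weeks: 279 ÷ 7 = 39 remainder 6


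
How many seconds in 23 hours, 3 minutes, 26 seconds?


83006 seconds

Hours: 23 × 3600 = 82800
Minutes: 3 × 60 = 180
Seconds: 26
Total = 82800 + 180 + 26 = 83006


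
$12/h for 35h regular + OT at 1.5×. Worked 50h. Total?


Regular: 35h × $12 = $420.00
Overtime: 50 - 35 = 15h
OT pay: 15h × $12 × 1.5 = $270.00
Total = $420.00 + $270.00 = $690.00

$690.00


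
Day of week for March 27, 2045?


Zeller's congruence:
q=27, m=3, k=45, j=20
h = (27 + ⌊13×4/5⌋ + 45 + ⌊45/4⌋ + ⌊20/4⌋ - 2×20) mod 7
= (27 + 10 + 45 + 11 + 5 - 40) mod 7
= 58 mod 7 = 2
h=2 → Monday

Monday


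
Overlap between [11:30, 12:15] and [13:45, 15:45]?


Meeting A: 690-735 (in minutes from midnight)
Meeting B: 825-945
Overlap start = max(690, 825) = 825
Overlap end = min(735, 945) = 735
Overlap = max(0, 735 - 825) = 0 min

0 minutes


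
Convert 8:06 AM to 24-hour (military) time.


08:06

Input: 8:06 AM
AM hour stays: 8


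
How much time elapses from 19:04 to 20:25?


1h 21m

End time in minutes: 20×60 + 25 = 1225
Start time in minutes: 19×60 + 4 = 1144
Difference = 1225 - 1144 = 81 minutes
= 1 hours 21 minutes


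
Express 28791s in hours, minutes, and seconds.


Hours: 28791 ÷ 3600 = 7 remainder 3591
Minutes: 3591 ÷ 60 = 59 remainder 51
Seconds: 51

7h 59m 51s


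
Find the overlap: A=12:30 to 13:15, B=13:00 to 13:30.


15 minutes

Meeting A: 750-795 (in minutes from midnight)
Meeting B: 780-810
Overlap start = max(750, 780) = 780
Overlap end = min(795, 810) = 795
Overlap = max(0, 795 - 780) = 15 min


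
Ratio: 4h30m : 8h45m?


18:35 (0.51)

Duration 1: 270 minutes
Duration 2: 525 minutes
Ratio = 270:525
GCD = 15
Simplified = 18:35
As a decimal: 18/35 ≈ 0.51


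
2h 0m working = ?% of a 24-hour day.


Time: 120 minutes
Day: 1440 minutes
Percentage = (120/1440) × 100 ≈ 8.3%

8.3%


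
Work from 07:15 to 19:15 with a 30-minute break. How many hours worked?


11h 30m (690 minutes)

Total time = (19×60+15) - (7×60+15)
= 1155 - 435 = 720 min
Minus break: 720 - 30 = 690 min
= 11h 30m


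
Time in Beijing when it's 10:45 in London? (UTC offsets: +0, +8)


Time difference = UTC+8 - UTC+0 = +8 hours
New hour = (10 + 8) mod 24
= 18 mod 24 = 18
Minutes unchanged → 18:45

18:45


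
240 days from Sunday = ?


Tuesday

Start: Sunday (index 6)
(6 + 240) mod 7
= 246 mod 7
= 1
Index 1 → Tuesday


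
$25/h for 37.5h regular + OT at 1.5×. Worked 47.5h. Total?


Regular: 37.5h × $25 = $937.50
Overtime: 47.5 - 37.5 = 10.0h
OT pay: 10.0h × $25 × 1.5 = $375.00
Total = $937.50 + $375.00 = $1312.50

$1312.50


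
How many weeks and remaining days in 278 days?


Weeks: 278 ÷ 7 = 39 remainder 5

39 weeks 5 days


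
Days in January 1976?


Month: January (month 1)
January has 31 days

31 days


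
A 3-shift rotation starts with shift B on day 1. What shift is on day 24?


Shift A

Shifts: A, B, C
Start: B (index 1)
Day 24: (1 + 24 - 1) mod 3
= 24 mod 3
= 0
Index 0 → shift A


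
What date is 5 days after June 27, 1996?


Start: June 27, 1996
Add 5 days
June 27 → July 1: 30 - 27 + 1 = 4 days (5 - 4 = 1 left)
July 1 + 1 = July 2, 1996

July 2, 1996


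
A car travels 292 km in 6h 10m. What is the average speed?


47.4 km/h

Distance: 292 km
Time: 6h 10m = 370 min = 370/60 = 37/6 hours
Speed = 292 ÷ (37/6) = 292 × 6 / 37 = 1752/37 ≈ 47.4 km/h


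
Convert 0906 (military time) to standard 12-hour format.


9:06 AM

Hour: 9
9 < 12 → AM


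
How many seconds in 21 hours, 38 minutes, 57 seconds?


77937 seconds

Hours: 21 × 3600 = 75600
Minutes: 38 × 60 = 2280
Seconds: 57
Total = 75600 + 2280 + 57 = 77937


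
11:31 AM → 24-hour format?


11:31

Input: 11:31 AM
AM hour stays: 11


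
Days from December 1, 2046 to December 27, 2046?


From December 1, 2046 to December 27, 2046
Same month: 27 - 1 = 26 days

26 days


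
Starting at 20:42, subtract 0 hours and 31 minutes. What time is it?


20:11

Start: 1242 minutes from midnight
Subtract: 31 minutes
Remaining: 1242 - 31 = 1211
Hours: 20, Minutes: 11


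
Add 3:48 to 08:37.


12:25

Start: 517 minutes from midnight
Add: 228 minutes
Total: 745 minutes
Hours: 745 ÷ 60 = 12 remainder 25


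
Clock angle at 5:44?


92.0°

Hour hand = 5×30 + 44×0.5 = 172.0°
Minute hand = 44×6 = 264°
Difference = |172.0 - 264| = 92.0°


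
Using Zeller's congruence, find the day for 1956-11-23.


Friday

Zeller's congruence:
q=23, m=11, k=56, j=19
h = (23 + ⌊13×12/5⌋ + 56 + ⌊56/4⌋ + ⌊19/4⌋ - 2×19) mod 7
= (23 + 31 + 56 + 14 + 4 - 38) mod 7
= 90 mod 7 = 6
h=6 → Friday


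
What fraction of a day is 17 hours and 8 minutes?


0.7139 (71.39%)

Total minutes: 17×60 + 8 = 1028
Day = 24×60 = 1440 minutes
Fraction = 1028/1440 ≈ 0.7139
As a percentage: 1028/1440 × 100 ≈ 71.39%


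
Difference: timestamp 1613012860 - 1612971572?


41288 seconds (11.5 hours / 0.48 days)

Difference = 1613012860 - 1612971572 = 41288 seconds
In hours: 41288 / 3600 ≈ 11.5
In days: 41288 / 86400 ≈ 0.48


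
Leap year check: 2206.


No

Rules: divisible by 4 AND (not by 100 OR by 400)
2206 ÷ 4 = 551 remainder 2 → not divisible by 4
Not divisible by 4 → not a leap year


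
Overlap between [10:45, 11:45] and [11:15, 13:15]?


Meeting A: 645-705 (in minutes from midnight)
Meeting B: 675-795
Overlap start = max(645, 675) = 675
Overlap end = min(705, 795) = 705
Overlap = max(0, 705 - 675) = 30 min

30 minutes


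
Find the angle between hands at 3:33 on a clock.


91.5°

Hour hand = 3×30 + 33×0.5 = 106.5°
Minute hand = 33×6 = 198°
Difference = |106.5 - 198| = 91.5°


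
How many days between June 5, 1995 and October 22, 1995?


139 days

From June 5, 1995 to October 22, 1995
Rest of June 1995: 30 - 5 = 25
Full months: July 31, August 31, September 30
Days into October 1995: 22
Total = 25 + 31 + 31 + 30 + 22 = 139 days


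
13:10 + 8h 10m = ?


Start: 790 minutes from midnight
Add: 490 minutes
Total: 1280 minutes
Hours: 1280 ÷ 60 = 21 remainder 20

21:20


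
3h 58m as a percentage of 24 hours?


Total minutes: 3×60 + 58 = 238
Day = 24×60 = 1440 minutes
Fraction = 238/1440 ≈ 0.1653
As a percentage: 238/1440 × 100 ≈ 16.53%

0.1653 (16.53%)


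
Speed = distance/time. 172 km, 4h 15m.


Distance: 172 km
Time: 4h 15m = 255 min = 255/60 = 17/4 hours
Speed = 172 ÷ (17/4) = 172 × 4 / 17 = 688/17 ≈ 40.5 km/h

40.5 km/h


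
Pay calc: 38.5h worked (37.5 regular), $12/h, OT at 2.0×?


Regular: 37.5h × $12 = $450.00
Overtime: 38.5 - 37.5 = 1.0h
OT pay: 1.0h × $12 × 2.0 = $24.00
Total = $450.00 + $24.00 = $474.00

$474.00


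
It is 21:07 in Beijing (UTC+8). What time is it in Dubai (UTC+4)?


Time difference = UTC+4 - UTC+8 = -4 hours
New hour = (21 -4) mod 24
= 17 mod 24 = 17
Minutes unchanged → 17:07

17:07


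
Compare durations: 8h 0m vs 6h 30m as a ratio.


16:13 (1.23)

Duration 1: 480 minutes
Duration 2: 390 minutes
Ratio = 480:390
GCD = 30
Simplified = 16:13
As a decimal: 16/13 ≈ 1.23


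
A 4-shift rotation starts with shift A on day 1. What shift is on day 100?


Shift D

Shifts: A, B, C, D
Start: A (index 0)
Day 100: (0 + 100 - 1) mod 4
= 99 mod 4
= 3
Index 3 → shift D


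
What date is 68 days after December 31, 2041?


Start: December 31, 2041
Add 68 days
December 31 → January 1: 31 - 31 + 1 = 1 days (68 - 1 = 67 left)
January 1 → February 1: 31 - 1 + 1 = 31 days (67 - 31 = 36 left)
February 1 → March 1: 28 - 1 + 1 = 28 days (36 - 28 = 8 left)
March 1 + 8 = March 9, 2042

March 9, 2042


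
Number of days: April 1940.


30 days

Month: April (month 4)
April has 30 days


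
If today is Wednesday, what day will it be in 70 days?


Start: Wednesday (index 2)
(2 + 70) mod 7
= 72 mod 7
= 2
Index 2 → Wednesday

Wednesday


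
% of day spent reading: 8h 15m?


34.4%

Time: 495 minutes
Day: 1440 minutes
Percentage = (495/1440) × 100 ≈ 34.4%
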